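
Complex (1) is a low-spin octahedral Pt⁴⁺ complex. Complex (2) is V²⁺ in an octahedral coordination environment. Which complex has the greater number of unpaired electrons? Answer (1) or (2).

(1): Group 10 minus oxidation state +4 gives a d⁶ configuration for Pt⁴⁺; t₂g⁶ eg⁰ → 0 unpaired.
(2): V sits in group 5; removing 2 electrons leaves V²⁺ with 5 − 2 = 3 d electrons; For octahedral d³ the high- and low-spin configurations coincide; t2g^3 e_g^0 → 3 unpaired.
So (2) has more unpaired electrons.

(2)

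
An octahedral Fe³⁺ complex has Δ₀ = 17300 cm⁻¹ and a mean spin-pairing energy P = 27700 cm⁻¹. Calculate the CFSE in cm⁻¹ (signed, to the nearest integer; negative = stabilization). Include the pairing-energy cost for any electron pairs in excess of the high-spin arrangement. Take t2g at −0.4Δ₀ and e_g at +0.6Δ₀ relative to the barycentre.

Fe is in group 8, so Fe³⁺ is d⁵ (8 − 3 = 5).
With Δ₀ < P the complex is high-spin.
Configuration: t2g^3 e_g^2.
Orbital CFSE = 0.0Δ₀ = 0.0 × 17300 = 0 cm⁻¹.
High-spin has no excess pairs, so no pairing correction applies.

0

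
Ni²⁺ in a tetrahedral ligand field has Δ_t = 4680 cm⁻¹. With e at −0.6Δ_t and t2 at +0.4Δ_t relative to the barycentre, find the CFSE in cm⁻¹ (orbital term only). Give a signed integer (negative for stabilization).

-3744

Ni is in group 10, so Ni²⁺ is d⁸ (10 − 2 = 8).
Tetrahedral splitting is small, so the complex is high-spin.
Electron filling gives e^4 t2^4.
The orbital stabilization is -0.8Δ_t = -0.8 × 4680 = -3744 cm⁻¹.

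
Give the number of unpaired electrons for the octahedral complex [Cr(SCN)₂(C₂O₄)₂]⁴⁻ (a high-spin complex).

Ligand charges: 2×(-1) from SCN⁻ and 2×(-2) from C₂O₄²⁻ sum to -6; with overall charge -4, Cr is +2.
Group 6 minus oxidation state +2 gives a d⁴ configuration for Cr²⁺.
Configuration: t2g^3 e_g^1, giving 4 unpaired electrons.

4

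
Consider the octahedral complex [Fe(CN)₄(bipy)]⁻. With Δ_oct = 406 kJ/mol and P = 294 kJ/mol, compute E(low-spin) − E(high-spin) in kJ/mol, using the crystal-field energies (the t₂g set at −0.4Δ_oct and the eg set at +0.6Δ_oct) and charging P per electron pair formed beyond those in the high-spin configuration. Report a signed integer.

Ligand charges: 4×(-1) from CN⁻ and 1×(+0) from bipy sum to -4; with overall charge -1, Fe is +3.
Group 8 minus oxidation state +3 gives a d⁵ configuration for Fe³⁺.
In the high-spin limit (t₂g³ eg²) the orbital term is 0.0Δ_oct = 0 kJ/mol, with no excess pairing.
Low-spin t₂g⁵ eg⁰ gives -2.0Δ_oct = -812 kJ/mol, but forming 2 extra pairs costs 2P = 588 kJ/mol, so E(LS) = -812 + 588 = -224 kJ/mol.
Thus E(LS) − E(HS) = -224 kJ/mol.

-224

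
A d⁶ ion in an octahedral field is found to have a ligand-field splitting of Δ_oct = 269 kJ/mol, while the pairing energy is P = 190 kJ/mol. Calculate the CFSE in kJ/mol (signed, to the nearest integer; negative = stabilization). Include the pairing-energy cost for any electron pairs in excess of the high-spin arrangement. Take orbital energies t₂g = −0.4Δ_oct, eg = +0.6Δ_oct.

-266

Here Δ_oct > P (269 > 190), so the low-spin state is favoured.
Filling d⁶ accordingly: t₂g⁶ eg⁰.
Orbital CFSE = -2.4Δ_oct = -2.4 × 269 = -646 kJ/mol.
Excess pairs vs high-spin: 3 − 1 = 2; pairing cost = +380 kJ/mol.
Net CFSE = -646 + 380 = -266 kJ/mol.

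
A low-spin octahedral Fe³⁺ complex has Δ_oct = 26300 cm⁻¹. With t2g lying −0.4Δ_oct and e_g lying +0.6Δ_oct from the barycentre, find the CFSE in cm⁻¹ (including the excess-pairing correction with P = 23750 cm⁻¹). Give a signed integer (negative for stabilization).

Fe sits in group 8; removing 3 electrons leaves Fe³⁺ with 8 − 3 = 5 d electrons.
The d⁵ electrons fill as t2g^5 e_g^0.
The orbital stabilization is -2.0Δ_oct = -2.0 × 26300 = -52600 cm⁻¹.
High-spin d⁵ would be t2g^3 e_g^2 with 0 pairs; low-spin has 2, so 2 excess pairs cost +2P = +47500 cm⁻¹.
Combining: -52600 + 47500 = -5100 cm⁻¹.

-5100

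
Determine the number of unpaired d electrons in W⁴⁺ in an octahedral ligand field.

W is in group 6, so W⁴⁺ is d² (6 − 4 = 2).
Configuration: t₂g² eg⁰, giving 2 unpaired electrons.

2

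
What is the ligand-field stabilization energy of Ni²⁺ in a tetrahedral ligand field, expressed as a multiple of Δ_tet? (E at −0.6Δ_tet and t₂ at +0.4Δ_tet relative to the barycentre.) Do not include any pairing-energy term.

Ni sits in group 10; removing 2 electrons leaves Ni²⁺ with 10 − 2 = 8 d electrons.
Tetrahedral splitting is small, so the complex is high-spin.
Configuration: e⁴ t₂⁴.
CFSE = 4(-0.6Δ_tet) + 4(0.4Δ_tet) = -2.4Δ_tet + 1.6Δ_tet = -0.8Δ_tet.

-0.8 Δ_tet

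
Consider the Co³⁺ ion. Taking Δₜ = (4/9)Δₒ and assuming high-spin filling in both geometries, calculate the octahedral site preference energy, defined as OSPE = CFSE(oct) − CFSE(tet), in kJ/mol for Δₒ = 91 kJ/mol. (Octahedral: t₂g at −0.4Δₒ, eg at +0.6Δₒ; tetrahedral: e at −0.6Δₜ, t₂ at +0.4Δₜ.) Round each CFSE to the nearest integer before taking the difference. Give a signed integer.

Group 9 minus oxidation state +3 gives a d⁶ configuration for Co³⁺.
Octahedral high-spin t2g^4 e_g^2: CFSE = -0.4 × 91 = -36 kJ/mol.
Tetrahedral: e^3 t2^3, CFSE = 3(−0.6) + 3(+0.4) = -0.6Δₜ = -0.6 × (4/9) × 91 = -24 kJ/mol.
Subtracting, OSPE = -36 − (-24) = -12 kJ/mol.

-12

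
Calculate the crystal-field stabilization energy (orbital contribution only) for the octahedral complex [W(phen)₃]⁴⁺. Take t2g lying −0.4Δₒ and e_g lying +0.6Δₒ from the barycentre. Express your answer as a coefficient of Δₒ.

phen is neutral, so the +4 overall charge sits on W: oxidation state +4.
W is in group 6, so W⁴⁺ is d² (6 − 4 = 2).
Configuration: t2g^2 e_g^0.
CFSE = 2(-0.4Δₒ) + 0(0.6Δₒ) = -0.8Δₒ + 0.0Δₒ = -0.8Δₒ.

-0.8 Δₒ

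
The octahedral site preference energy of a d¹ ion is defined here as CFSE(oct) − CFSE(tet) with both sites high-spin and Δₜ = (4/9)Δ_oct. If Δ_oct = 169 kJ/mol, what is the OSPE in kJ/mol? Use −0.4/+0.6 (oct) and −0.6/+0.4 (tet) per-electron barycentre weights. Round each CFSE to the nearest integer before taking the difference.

-23

In an octahedral site d¹ (HS) is t2g^1 e_g^0, giving CFSE(oct) = -0.4Δ_oct = -68 kJ/mol.
Tetrahedral: e^1 t2^0, CFSE = 1(−0.6) + 0(+0.4) = -0.6Δₜ = -0.6 × (4/9) × 169 = -45 kJ/mol.
OSPE = -68 − (-45) = -23 kJ/mol.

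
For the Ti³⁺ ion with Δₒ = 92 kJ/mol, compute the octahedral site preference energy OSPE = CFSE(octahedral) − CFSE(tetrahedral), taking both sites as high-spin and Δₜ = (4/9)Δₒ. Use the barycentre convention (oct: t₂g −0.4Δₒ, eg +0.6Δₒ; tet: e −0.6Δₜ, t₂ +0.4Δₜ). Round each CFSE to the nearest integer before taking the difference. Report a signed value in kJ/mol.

Ti³⁺: group 4, so d-count = 4 − 3 = 1.
Octahedral (high-spin): t2g^1 e_g^0, CFSE = 1(−0.4) + 0(+0.6) = -0.4Δₒ = -0.4 × 92 = -37 kJ/mol.
Tetrahedral e^1 t2^0 gives -0.6Δₜ = -0.6 × (4/9) × 92 = -25 kJ/mol.
OSPE = -37 − (-25) = -12 kJ/mol.

-12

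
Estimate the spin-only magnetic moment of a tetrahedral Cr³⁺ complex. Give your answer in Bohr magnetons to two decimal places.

3.87 Bohr magnetons

Cr sits in group 6; removing 3 electrons leaves Cr³⁺ with 6 − 3 = 3 d electrons.
With tetrahedral geometry the complex is necessarily high-spin.
Configuration: e^2 t2^1 → 3 unpaired electrons.
μ(spin-only) = √[3(3+2)] = √15 ≈ 3.87 Bohr magnetons.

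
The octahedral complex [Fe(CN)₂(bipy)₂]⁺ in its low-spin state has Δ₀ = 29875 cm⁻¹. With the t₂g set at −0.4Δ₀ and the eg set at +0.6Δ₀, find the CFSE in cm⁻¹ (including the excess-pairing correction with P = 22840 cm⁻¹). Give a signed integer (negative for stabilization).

-14070

Ligand charges: 2×(-1) from CN⁻ and 2×(+0) from bipy sum to -2; with overall charge +1, Fe is +3.
Fe is in group 8, so Fe³⁺ is d⁵ (8 − 3 = 5).
Configuration: t₂g⁵ eg⁰.
Orbital CFSE = 5(-0.4) + 0(0.6) = -2.0Δ₀ = -2.0 × 29875 = -59750 cm⁻¹.
High-spin d⁵ would be t₂g³ eg² with 0 pairs; low-spin has 2, so 2 excess pairs cost +2P = +45680 cm⁻¹.
Net CFSE = -59750 + 45680 = -14070 cm⁻¹.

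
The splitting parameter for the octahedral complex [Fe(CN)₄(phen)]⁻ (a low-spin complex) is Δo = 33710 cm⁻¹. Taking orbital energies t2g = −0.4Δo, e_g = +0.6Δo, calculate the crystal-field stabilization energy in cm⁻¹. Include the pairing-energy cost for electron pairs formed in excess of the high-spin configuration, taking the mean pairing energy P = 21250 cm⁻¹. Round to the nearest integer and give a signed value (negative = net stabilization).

Ligand charges: 4×(-1) from CN⁻ and 1×(+0) from phen sum to -4; with overall charge -1, Fe is +3.
Fe sits in group 8; removing 3 electrons leaves Fe³⁺ with 8 − 3 = 5 d electrons.
The d⁵ electrons fill as t2g^5 e_g^0.
CFSE(orbital) = 5×(-0.4Δo) + 0×(0.6Δo) = -2.0Δo; with Δo = 33710 cm⁻¹ that is -67420 cm⁻¹.
High-spin d⁵ would be t2g^3 e_g^2 with 0 pairs; low-spin has 2, so 2 excess pairs cost +2P = +42500 cm⁻¹.
Combining: -67420 + 42500 = -24920 cm⁻¹.

-24920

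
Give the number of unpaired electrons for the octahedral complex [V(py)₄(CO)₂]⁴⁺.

1

Ligand charges: 4×(+0) from py and 2×(+0) from CO sum to +0; with overall charge +4, V is +4.
Group 5 minus oxidation state +4 gives a d¹ configuration for V⁴⁺.
Configuration: t₂g¹ eg⁰, giving 1 unpaired electron.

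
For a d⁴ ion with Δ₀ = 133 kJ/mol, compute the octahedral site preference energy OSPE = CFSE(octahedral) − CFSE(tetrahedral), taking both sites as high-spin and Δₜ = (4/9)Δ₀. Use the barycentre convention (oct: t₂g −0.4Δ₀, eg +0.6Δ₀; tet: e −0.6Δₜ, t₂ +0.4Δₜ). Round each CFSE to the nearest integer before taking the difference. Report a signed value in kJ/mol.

-56

Octahedral (high-spin): t₂g³ eg¹, CFSE = 3(−0.4) + 1(+0.6) = -0.6Δ₀ = -0.6 × 133 = -80 kJ/mol.
Tetrahedral: e² t₂², CFSE = 2(−0.6) + 2(+0.4) = -0.4Δₜ = -0.4 × (4/9) × 133 = -24 kJ/mol.
OSPE = CFSE(oct) − CFSE(tet) = -80 − (-24) = -56 kJ/mol.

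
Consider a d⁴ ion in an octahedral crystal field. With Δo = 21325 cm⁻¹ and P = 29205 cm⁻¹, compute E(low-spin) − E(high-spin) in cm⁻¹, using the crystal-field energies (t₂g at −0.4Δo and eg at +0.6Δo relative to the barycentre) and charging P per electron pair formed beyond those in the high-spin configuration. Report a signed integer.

High-spin: t₂g³ eg¹, CFSE = -0.6Δo = -12795 cm⁻¹.
Low-spin: t₂g⁴ eg⁰, orbital CFSE = -1.6Δo = -34120 cm⁻¹; plus 1 excess pair × P = +29205 cm⁻¹; total -4915 cm⁻¹.
E(LS) − E(HS) = -4915 − (-12795) = 7880 cm⁻¹.

7880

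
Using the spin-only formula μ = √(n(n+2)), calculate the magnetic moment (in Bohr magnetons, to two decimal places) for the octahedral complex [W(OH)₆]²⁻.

Each OH⁻ contributes -1; 6 × (-1) = -6. With overall charge -2, W is in the +4 oxidation state.
W sits in group 6; removing 4 electrons leaves W⁴⁺ with 6 − 4 = 2 d electrons.
Configuration: t₂g² eg⁰ → 2 unpaired electrons.
μ(spin-only) = √[2(2+2)] = √8 ≈ 2.83 Bohr magnetons.

2.83 Bohr magnetons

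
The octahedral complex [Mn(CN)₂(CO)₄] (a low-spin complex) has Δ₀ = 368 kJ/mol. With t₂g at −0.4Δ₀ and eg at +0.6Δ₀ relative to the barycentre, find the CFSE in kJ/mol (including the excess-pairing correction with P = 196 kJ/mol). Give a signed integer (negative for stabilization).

-344

Ligand charges: 2×(-1) from CN⁻ and 4×(+0) from CO sum to -2; with overall charge +0, Mn is +2.
Mn is in group 7, so Mn²⁺ is d⁵ (7 − 2 = 5).
The d⁵ electrons fill as t₂g⁵ eg⁰.
Orbital CFSE = 5(-0.4) + 0(0.6) = -2.0Δ₀ = -2.0 × 368 = -736 kJ/mol.
High-spin d⁵ would be t₂g³ eg² with 0 pairs; low-spin has 2, so 2 excess pairs cost +2P = +392 kJ/mol.
Net CFSE = -736 + 392 = -344 kJ/mol.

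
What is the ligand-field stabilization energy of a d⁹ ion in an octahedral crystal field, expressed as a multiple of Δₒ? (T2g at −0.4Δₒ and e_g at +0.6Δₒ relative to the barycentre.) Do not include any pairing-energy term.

-0.6 Δₒ

For octahedral d⁹ the high- and low-spin configurations coincide.
Configuration: t2g^6 e_g^3.
CFSE = 6(-0.4Δₒ) + 3(0.6Δₒ) = -2.4Δₒ + 1.8Δₒ = -0.6Δₒ.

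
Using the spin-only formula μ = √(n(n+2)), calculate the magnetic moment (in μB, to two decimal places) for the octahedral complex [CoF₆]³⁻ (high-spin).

Each F⁻ contributes -1; 6 × (-1) = -6. With overall charge -3, Co is in the +3 oxidation state.
Co sits in group 9; removing 3 electrons leaves Co³⁺ with 9 − 3 = 6 d electrons.
Configuration: t2g^4 e_g^2 → 4 unpaired electrons.
μ(spin-only) = √[4(4+2)] = √24 ≈ 4.90 μB.

4.90 μB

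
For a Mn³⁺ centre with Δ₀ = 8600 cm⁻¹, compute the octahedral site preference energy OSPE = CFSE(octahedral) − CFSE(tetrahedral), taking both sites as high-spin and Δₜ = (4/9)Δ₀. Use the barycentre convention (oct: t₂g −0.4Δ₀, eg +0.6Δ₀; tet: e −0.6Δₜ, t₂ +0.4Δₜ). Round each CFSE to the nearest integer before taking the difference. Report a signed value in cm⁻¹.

-3631

Mn sits in group 7; removing 3 electrons leaves Mn³⁺ with 7 − 3 = 4 d electrons.
Octahedral (high-spin): t2g^3 e_g^1, CFSE = 3(−0.4) + 1(+0.6) = -0.6Δ₀ = -0.6 × 8600 = -5160 cm⁻¹.
In a tetrahedral site the filling is e^2 t2^2: CFSE(tet) = -0.4Δₜ = -0.4 × (4/9)(8600) = -1529 cm⁻¹.
OSPE = -5160 − (-1529) = -3631 cm⁻¹.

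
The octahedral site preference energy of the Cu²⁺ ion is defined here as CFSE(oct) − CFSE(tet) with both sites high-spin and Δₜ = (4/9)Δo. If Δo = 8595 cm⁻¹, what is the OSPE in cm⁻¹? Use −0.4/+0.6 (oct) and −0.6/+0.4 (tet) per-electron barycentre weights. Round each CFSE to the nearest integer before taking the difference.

-3629

Cu²⁺: group 11, so d-count = 11 − 2 = 9.
In an octahedral site d⁹ (HS) is t2g^6 e_g^3, giving CFSE(oct) = -0.6Δo = -5157 cm⁻¹.
Tetrahedral: e^4 t2^5, CFSE = 4(−0.6) + 5(+0.4) = -0.4Δₜ = -0.4 × (4/9) × 8595 = -1528 cm⁻¹.
OSPE = -5157 − (-1528) = -3629 cm⁻¹.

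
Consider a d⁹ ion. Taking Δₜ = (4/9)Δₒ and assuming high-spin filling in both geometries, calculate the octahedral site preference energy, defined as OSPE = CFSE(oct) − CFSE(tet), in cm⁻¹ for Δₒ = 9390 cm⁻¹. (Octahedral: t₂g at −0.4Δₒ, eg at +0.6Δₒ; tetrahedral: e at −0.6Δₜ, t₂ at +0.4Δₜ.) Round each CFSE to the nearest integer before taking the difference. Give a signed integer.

In an octahedral site d⁹ (HS) is t2g^6 e_g^3, giving CFSE(oct) = -0.6Δₒ = -5634 cm⁻¹.
Tetrahedral: e^4 t2^5, CFSE = 4(−0.6) + 5(+0.4) = -0.4Δₜ = -0.4 × (4/9) × 9390 = -1669 cm⁻¹.
OSPE = CFSE(oct) − CFSE(tet) = -5634 − (-1669) = -3965 cm⁻¹.

-3965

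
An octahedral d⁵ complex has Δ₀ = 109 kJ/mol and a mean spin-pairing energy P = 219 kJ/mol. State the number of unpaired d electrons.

5

Since Δ₀ = 109 kJ/mol < P = 219 kJ/mol, the complex adopts the high-spin configuration.
That gives t2g^3 e_g^2.
Unpaired electrons: 5.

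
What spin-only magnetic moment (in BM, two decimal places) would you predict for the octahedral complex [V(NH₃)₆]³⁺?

NH₃ is neutral, so the +3 overall charge sits on V: oxidation state +3.
V sits in group 5; removing 3 electrons leaves V³⁺ with 5 − 3 = 2 d electrons.
Configuration: t₂g² eg⁰ → 2 unpaired electrons.
μ(spin-only) = √[2(2+2)] = √8 ≈ 2.83 BM.

2.83 BM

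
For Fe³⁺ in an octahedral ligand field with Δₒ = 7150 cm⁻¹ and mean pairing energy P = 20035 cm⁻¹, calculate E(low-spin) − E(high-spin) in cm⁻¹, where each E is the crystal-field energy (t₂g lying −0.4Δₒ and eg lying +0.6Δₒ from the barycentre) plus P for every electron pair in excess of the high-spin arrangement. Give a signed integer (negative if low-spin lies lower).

25770

Fe is in group 8, so Fe³⁺ is d⁵ (8 − 3 = 5).
In the high-spin limit (t₂g³ eg²) the orbital term is 0.0Δₒ = 0 cm⁻¹, with no excess pairing.
Low-spin t₂g⁵ eg⁰ gives -2.0Δₒ = -14300 cm⁻¹, but forming 2 extra pairs costs 2P = 40070 cm⁻¹, so E(LS) = -14300 + 40070 = 25770 cm⁻¹.
Thus E(LS) − E(HS) = 25770 cm⁻¹.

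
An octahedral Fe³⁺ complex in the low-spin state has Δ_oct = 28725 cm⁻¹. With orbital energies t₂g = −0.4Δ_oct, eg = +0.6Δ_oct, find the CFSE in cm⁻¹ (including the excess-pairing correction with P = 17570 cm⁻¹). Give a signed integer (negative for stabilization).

Group 8 minus oxidation state +3 gives a d⁵ configuration for Fe³⁺.
The d⁵ electrons fill as t₂g⁵ eg⁰.
Orbital CFSE = 5(-0.4) + 0(0.6) = -2.0Δ_oct = -2.0 × 28725 = -57450 cm⁻¹.
Relative to high-spin t₂g³ eg² (0 paired), the low-spin configuration has 2 additional pairs, contributing +2 × 17570 = +35140 cm⁻¹.
Combining: -57450 + 35140 = -22310 cm⁻¹.

-22310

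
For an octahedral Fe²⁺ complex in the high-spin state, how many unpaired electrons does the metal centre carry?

Fe²⁺: group 8, so d-count = 8 − 2 = 6.
Configuration: t₂g⁴ eg², giving 4 unpaired electrons.

4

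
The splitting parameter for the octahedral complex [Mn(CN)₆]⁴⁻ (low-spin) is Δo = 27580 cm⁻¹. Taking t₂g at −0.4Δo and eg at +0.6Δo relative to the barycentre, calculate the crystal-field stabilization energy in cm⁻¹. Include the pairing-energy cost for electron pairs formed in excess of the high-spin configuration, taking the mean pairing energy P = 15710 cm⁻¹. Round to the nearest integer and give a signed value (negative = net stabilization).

-23740

Each CN⁻ contributes -1; 6 × (-1) = -6. With overall charge -4, Mn is in the +2 oxidation state.
Mn sits in group 7; removing 2 electrons leaves Mn²⁺ with 7 − 2 = 5 d electrons.
Configuration: t₂g⁵ eg⁰.
Orbital CFSE = 5(-0.4) + 0(0.6) = -2.0Δo = -2.0 × 27580 = -55160 cm⁻¹.
Pairing penalty: 2 pairs vs 0 in the high-spin reference → 2 extra × P = 31420 cm⁻¹.
Overall CFSE = -55160 + 31420 = -23740 cm⁻¹.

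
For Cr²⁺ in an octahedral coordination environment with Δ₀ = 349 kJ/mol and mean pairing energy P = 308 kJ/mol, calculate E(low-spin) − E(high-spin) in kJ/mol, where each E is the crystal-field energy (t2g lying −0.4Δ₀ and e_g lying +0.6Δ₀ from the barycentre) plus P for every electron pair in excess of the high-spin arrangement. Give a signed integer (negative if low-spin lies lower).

Group 6 minus oxidation state +2 gives a d⁴ configuration for Cr²⁺.
In the high-spin limit (t2g^3 e_g^1) the orbital term is -0.6Δ₀ = -209 kJ/mol, with no excess pairing.
Low-spin t2g^4 e_g^0 gives -1.6Δ₀ = -558 kJ/mol, but forming 1 extra pair costs 1P = 308 kJ/mol, so E(LS) = -558 + 308 = -250 kJ/mol.
The difference is -250 − (-209) = -41 kJ/mol, so low-spin lies lower.

-41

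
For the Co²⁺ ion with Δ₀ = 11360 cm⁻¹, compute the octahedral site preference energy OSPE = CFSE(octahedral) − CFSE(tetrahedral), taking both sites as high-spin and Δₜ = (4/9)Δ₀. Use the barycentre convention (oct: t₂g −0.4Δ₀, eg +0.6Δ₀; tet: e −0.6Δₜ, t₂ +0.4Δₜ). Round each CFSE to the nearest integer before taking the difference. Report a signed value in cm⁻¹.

Co sits in group 9; removing 2 electrons leaves Co²⁺ with 9 − 2 = 7 d electrons.
In an octahedral site d⁷ (HS) is t2g^5 e_g^2, giving CFSE(oct) = -0.8Δ₀ = -9088 cm⁻¹.
Tetrahedral e^4 t2^3 gives -1.2Δₜ = -1.2 × (4/9) × 11360 = -6059 cm⁻¹.
OSPE = CFSE(oct) − CFSE(tet) = -9088 − (-6059) = -3029 cm⁻¹.

-3029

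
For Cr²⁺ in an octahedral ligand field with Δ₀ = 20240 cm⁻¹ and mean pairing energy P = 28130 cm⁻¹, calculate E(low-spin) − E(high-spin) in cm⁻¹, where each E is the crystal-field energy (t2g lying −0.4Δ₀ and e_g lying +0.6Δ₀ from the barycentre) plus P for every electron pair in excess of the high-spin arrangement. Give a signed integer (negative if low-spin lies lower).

7890

Cr sits in group 6; removing 2 electrons leaves Cr²⁺ with 6 − 2 = 4 d electrons.
High-spin d⁴ fills as t2g^3 e_g^1 with CFSE 3(−0.4) + 1(+0.6) = -0.6Δ₀ = -12144 cm⁻¹.
Low-spin t2g^4 e_g^0 gives -1.6Δ₀ = -32384 cm⁻¹, but forming 1 extra pair costs 1P = 28130 cm⁻¹, so E(LS) = -32384 + 28130 = -4254 cm⁻¹.
E(LS) − E(HS) = -4254 − (-12144) = 7890 cm⁻¹.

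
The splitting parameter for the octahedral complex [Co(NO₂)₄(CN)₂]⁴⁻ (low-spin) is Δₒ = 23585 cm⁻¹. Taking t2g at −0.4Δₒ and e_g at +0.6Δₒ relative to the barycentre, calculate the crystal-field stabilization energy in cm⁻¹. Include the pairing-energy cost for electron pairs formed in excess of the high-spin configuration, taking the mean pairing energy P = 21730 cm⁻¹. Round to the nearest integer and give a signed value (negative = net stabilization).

Ligand charges: 4×(-1) from NO₂⁻ and 2×(-1) from CN⁻ sum to -6; with overall charge -4, Co is +2.
Co is in group 9, so Co²⁺ is d⁷ (9 − 2 = 7).
Configuration: t2g^6 e_g^1.
The orbital stabilization is -1.8Δₒ = -1.8 × 23585 = -42453 cm⁻¹.
High-spin d⁷ would be t2g^5 e_g^2 with 2 pairs; low-spin has 3, so 1 excess pair costs +1P = +21730 cm⁻¹.
Overall CFSE = -42453 + 21730 = -20723 cm⁻¹.

-20723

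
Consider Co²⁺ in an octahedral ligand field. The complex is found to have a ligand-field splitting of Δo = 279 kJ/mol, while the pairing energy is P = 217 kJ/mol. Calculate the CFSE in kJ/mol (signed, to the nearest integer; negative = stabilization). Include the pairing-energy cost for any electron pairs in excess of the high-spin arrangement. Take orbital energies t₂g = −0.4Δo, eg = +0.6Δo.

Co sits in group 9; removing 2 electrons leaves Co²⁺ with 9 − 2 = 7 d electrons.
Since Δo = 279 kJ/mol > P = 217 kJ/mol, the complex adopts the low-spin configuration.
Configuration: t₂g⁶ eg¹.
Orbital CFSE = -1.8Δo = -1.8 × 279 = -502 kJ/mol.
Excess pairs vs high-spin: 3 − 2 = 1; pairing cost = +217 kJ/mol.
Net CFSE = -502 + 217 = -285 kJ/mol.

-285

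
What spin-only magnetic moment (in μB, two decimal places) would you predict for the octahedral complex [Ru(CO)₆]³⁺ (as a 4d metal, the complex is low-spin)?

1.73 μB

CO is neutral, so the +3 overall charge sits on Ru: oxidation state +3.
Group 8 minus oxidation state +3 gives a d⁵ configuration for Ru³⁺.
Configuration: t₂g⁵ eg⁰ → 1 unpaired electron.
μ(spin-only) = √[1(1+2)] = √3 ≈ 1.73 μB.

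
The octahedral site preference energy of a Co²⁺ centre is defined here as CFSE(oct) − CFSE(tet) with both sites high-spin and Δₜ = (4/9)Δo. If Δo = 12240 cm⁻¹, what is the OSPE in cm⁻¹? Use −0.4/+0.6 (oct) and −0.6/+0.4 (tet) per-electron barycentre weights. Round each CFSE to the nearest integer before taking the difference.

Group 9 minus oxidation state +2 gives a d⁷ configuration for Co²⁺.
Octahedral high-spin t2g^5 e_g^2: CFSE = -0.8 × 12240 = -9792 cm⁻¹.
Tetrahedral: e^4 t2^3, CFSE = 4(−0.6) + 3(+0.4) = -1.2Δₜ = -1.2 × (4/9) × 12240 = -6528 cm⁻¹.
Subtracting, OSPE = -9792 − (-6528) = -3264 cm⁻¹.

-3264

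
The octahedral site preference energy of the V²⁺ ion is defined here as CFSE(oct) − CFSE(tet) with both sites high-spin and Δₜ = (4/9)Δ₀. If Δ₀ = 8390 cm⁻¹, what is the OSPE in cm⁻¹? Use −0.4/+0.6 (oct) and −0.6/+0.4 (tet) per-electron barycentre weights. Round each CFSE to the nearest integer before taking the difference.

V²⁺: group 5, so d-count = 5 − 2 = 3.
In an octahedral site d³ (HS) is t₂g³ eg⁰, giving CFSE(oct) = -1.2Δ₀ = -10068 cm⁻¹.
Tetrahedral e² t₂¹ gives -0.8Δₜ = -0.8 × (4/9) × 8390 = -2983 cm⁻¹.
OSPE = CFSE(oct) − CFSE(tet) = -10068 − (-2983) = -7085 cm⁻¹.

-7085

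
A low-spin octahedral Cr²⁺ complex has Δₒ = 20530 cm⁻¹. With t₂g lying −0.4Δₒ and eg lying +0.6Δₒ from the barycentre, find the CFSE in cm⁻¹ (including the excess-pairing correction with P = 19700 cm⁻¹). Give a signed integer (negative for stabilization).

Cr is in group 6, so Cr²⁺ is d⁴ (6 − 2 = 4).
Electron filling gives t₂g⁴ eg⁰.
CFSE(orbital) = 4×(-0.4Δₒ) + 0×(0.6Δₒ) = -1.6Δₒ; with Δₒ = 20530 cm⁻¹ that is -32848 cm⁻¹.
Relative to high-spin t₂g³ eg¹ (0 paired), the low-spin configuration has 1 additional pair, contributing +1 × 19700 = +19700 cm⁻¹.
Combining: -32848 + 19700 = -13148 cm⁻¹.

-13148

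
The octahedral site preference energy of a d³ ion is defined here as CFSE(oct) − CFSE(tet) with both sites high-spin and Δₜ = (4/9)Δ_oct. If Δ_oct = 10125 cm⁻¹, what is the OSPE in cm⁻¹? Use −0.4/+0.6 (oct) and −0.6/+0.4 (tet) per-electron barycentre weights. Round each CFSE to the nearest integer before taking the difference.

-8550

In an octahedral site d³ (HS) is t2g^3 e_g^0, giving CFSE(oct) = -1.2Δ_oct = -12150 cm⁻¹.
In a tetrahedral site the filling is e^2 t2^1: CFSE(tet) = -0.8Δₜ = -0.8 × (4/9)(10125) = -3600 cm⁻¹.
Subtracting, OSPE = -12150 − (-3600) = -8550 cm⁻¹.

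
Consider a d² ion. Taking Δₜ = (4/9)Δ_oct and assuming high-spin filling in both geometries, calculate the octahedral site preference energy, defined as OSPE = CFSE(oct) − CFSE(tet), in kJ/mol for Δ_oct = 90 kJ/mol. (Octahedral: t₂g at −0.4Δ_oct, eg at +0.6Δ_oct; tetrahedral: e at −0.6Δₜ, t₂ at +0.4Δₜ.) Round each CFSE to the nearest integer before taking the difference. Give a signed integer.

Octahedral (high-spin): t2g^2 e_g^0, CFSE = 2(−0.4) + 0(+0.6) = -0.8Δ_oct = -0.8 × 90 = -72 kJ/mol.
Tetrahedral e^2 t2^0 gives -1.2Δₜ = -1.2 × (4/9) × 90 = -48 kJ/mol.
OSPE = -72 − (-48) = -24 kJ/mol.

-24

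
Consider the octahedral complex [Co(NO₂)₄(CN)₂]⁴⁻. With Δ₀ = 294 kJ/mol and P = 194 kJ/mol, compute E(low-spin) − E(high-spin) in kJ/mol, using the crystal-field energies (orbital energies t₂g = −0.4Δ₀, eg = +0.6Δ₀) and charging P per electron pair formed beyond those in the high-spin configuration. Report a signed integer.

-100

Ligand charges: 4×(-1) from NO₂⁻ and 2×(-1) from CN⁻ sum to -6; with overall charge -4, Co is +2.
Co²⁺: group 9, so d-count = 9 − 2 = 7.
High-spin: t₂g⁵ eg², CFSE = -0.8Δ₀ = -235 kJ/mol.
For low-spin the configuration is t₂g⁶ eg¹: orbital energy -1.8 × 294 = -529 kJ/mol, and 1 additional pair relative to high-spin adds 194 kJ/mol, giving -335 kJ/mol.
The difference is -335 − (-235) = -100 kJ/mol, so low-spin lies lower.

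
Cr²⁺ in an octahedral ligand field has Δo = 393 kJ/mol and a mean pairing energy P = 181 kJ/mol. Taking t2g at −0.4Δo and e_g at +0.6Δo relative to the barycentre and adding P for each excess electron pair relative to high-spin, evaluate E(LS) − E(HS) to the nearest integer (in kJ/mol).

Group 6 minus oxidation state +2 gives a d⁴ configuration for Cr²⁺.
High-spin: t2g^3 e_g^1, CFSE = -0.6Δo = -236 kJ/mol.
Low-spin t2g^4 e_g^0 gives -1.6Δo = -629 kJ/mol, but forming 1 extra pair costs 1P = 181 kJ/mol, so E(LS) = -629 + 181 = -448 kJ/mol.
The difference is -448 − (-236) = -212 kJ/mol, so low-spin lies lower.

-212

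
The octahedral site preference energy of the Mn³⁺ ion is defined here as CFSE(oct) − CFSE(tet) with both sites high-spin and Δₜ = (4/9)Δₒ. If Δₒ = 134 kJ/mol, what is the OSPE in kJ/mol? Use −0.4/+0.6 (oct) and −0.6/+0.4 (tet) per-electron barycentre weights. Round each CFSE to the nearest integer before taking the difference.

-56

Mn is in group 7, so Mn³⁺ is d⁴ (7 − 3 = 4).
Octahedral (high-spin): t₂g³ eg¹, CFSE = 3(−0.4) + 1(+0.6) = -0.6Δₒ = -0.6 × 134 = -80 kJ/mol.
Tetrahedral e² t₂² gives -0.4Δₜ = -0.4 × (4/9) × 134 = -24 kJ/mol.
Subtracting, OSPE = -80 − (-24) = -56 kJ/mol.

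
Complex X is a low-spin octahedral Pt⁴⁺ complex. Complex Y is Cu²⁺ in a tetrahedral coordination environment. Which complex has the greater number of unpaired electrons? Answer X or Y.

X: Pt⁴⁺: group 10, so d-count = 10 − 4 = 6; t₂g⁶ eg⁰ → 0 unpaired.
Y: Cu is in group 11, so Cu²⁺ is d⁹ (11 − 2 = 9); With tetrahedral geometry the complex is necessarily high-spin; e⁴ t₂⁵ → 1 unpaired.
So Y has more unpaired electrons.

Y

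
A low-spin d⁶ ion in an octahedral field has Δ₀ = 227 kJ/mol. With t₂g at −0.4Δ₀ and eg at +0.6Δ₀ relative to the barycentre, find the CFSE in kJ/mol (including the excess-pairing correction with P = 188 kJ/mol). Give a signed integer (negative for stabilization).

Configuration: t₂g⁶ eg⁰.
Orbital CFSE = 6(-0.4) + 0(0.6) = -2.4Δ₀ = -2.4 × 227 = -545 kJ/mol.
Relative to high-spin t₂g⁴ eg² (1 paired), the low-spin configuration has 2 additional pairs, contributing +2 × 188 = +376 kJ/mol.
Combining: -545 + 376 = -169 kJ/mol.

-169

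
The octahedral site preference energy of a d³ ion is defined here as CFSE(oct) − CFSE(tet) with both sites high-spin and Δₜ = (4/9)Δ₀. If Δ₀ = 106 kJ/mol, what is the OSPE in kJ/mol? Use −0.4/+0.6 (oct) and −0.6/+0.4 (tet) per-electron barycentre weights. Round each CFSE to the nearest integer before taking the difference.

-89

Octahedral (high-spin): t2g^3 e_g^0, CFSE = 3(−0.4) + 0(+0.6) = -1.2Δ₀ = -1.2 × 106 = -127 kJ/mol.
Tetrahedral e^2 t2^1 gives -0.8Δₜ = -0.8 × (4/9) × 106 = -38 kJ/mol.
Subtracting, OSPE = -127 − (-38) = -89 kJ/mol.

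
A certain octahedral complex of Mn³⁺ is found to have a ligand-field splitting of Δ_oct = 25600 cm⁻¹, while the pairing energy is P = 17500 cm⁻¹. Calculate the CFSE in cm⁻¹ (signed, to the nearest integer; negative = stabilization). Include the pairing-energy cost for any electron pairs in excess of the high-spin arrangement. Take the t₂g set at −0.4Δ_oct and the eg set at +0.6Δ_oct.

Mn is in group 7, so Mn³⁺ is d⁴ (7 − 3 = 4).
Here Δ_oct > P (25600 > 17500), so the low-spin state is favoured.
That gives t₂g⁴ eg⁰.
Orbital CFSE = -1.6Δ_oct = -1.6 × 25600 = -40960 cm⁻¹.
Excess pairs vs high-spin: 1 − 0 = 1; pairing cost = +17500 cm⁻¹.
Net CFSE = -40960 + 17500 = -23460 cm⁻¹.

-23460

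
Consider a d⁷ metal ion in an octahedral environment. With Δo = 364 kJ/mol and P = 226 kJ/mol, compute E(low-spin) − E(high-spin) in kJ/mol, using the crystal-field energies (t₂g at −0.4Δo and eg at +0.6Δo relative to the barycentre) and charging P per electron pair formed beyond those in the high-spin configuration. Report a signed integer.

-138

High-spin d⁷ fills as t₂g⁵ eg² with CFSE 5(−0.4) + 2(+0.6) = -0.8Δo = -291 kJ/mol.
Low-spin t₂g⁶ eg¹ gives -1.8Δo = -655 kJ/mol, but forming 1 extra pair costs 1P = 226 kJ/mol, so E(LS) = -655 + 226 = -429 kJ/mol.
Thus E(LS) − E(HS) = -138 kJ/mol.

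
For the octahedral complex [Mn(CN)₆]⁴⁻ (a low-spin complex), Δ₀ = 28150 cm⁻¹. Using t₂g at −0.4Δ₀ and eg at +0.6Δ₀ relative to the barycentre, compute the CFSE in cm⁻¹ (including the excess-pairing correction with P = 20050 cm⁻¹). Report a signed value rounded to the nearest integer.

Each CN⁻ contributes -1; 6 × (-1) = -6. With overall charge -4, Mn is in the +2 oxidation state.
Mn is in group 7, so Mn²⁺ is d⁵ (7 − 2 = 5).
Configuration: t₂g⁵ eg⁰.
Orbital CFSE = 5(-0.4) + 0(0.6) = -2.0Δ₀ = -2.0 × 28150 = -56300 cm⁻¹.
Pairing penalty: 2 pairs vs 0 in the high-spin reference → 2 extra × P = 40100 cm⁻¹.
Overall CFSE = -56300 + 40100 = -16200 cm⁻¹.

-16200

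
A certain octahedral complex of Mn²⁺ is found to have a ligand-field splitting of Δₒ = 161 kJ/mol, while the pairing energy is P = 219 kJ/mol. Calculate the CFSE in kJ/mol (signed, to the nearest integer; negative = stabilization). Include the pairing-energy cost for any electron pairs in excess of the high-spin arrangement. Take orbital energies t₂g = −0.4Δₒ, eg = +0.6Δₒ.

0

Mn is in group 7, so Mn²⁺ is d⁵ (7 − 2 = 5).
Δₒ < P, so pairing is avoided: the ground state is high-spin.
Filling d⁵ accordingly: t₂g³ eg².
Orbital CFSE = 0.0Δₒ = 0.0 × 161 = 0 kJ/mol.
High-spin has no excess pairs, so no pairing correction applies.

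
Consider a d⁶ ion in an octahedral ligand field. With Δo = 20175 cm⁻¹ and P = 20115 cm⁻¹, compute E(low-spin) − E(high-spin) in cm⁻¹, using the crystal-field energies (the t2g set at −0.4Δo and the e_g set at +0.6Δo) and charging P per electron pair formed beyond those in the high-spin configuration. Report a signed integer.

In the high-spin limit (t2g^4 e_g^2) the orbital term is -0.4Δo = -8070 cm⁻¹, with no excess pairing.
Low-spin: t2g^6 e_g^0, orbital CFSE = -2.4Δo = -48420 cm⁻¹; plus 2 excess pairs × P = +40230 cm⁻¹; total -8190 cm⁻¹.
The difference is -8190 − (-8070) = -120 cm⁻¹, so low-spin lies lower.

-120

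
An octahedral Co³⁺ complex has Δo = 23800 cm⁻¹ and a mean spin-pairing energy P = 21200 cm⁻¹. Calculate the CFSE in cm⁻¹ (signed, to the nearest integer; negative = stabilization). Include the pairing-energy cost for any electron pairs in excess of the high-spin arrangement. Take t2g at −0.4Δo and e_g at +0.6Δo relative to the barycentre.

-14720

Co sits in group 9; removing 3 electrons leaves Co³⁺ with 9 − 3 = 6 d electrons.
With Δo > P the complex is low-spin.
That gives t2g^6 e_g^0.
Orbital CFSE = -2.4Δo = -2.4 × 23800 = -57120 cm⁻¹.
Excess pairs vs high-spin: 3 − 1 = 2; pairing cost = +42400 cm⁻¹.
Net CFSE = -57120 + 42400 = -14720 cm⁻¹.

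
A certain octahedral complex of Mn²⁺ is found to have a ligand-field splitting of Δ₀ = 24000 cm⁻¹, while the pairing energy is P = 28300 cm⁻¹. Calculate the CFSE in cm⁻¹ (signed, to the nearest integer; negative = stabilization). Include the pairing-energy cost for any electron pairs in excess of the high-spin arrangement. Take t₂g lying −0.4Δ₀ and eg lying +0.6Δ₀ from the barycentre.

Mn is in group 7, so Mn²⁺ is d⁵ (7 − 2 = 5).
Here Δ₀ < P (24000 < 28300), so the high-spin state is favoured.
Filling d⁵ accordingly: t₂g³ eg².
Orbital CFSE = 0.0Δ₀ = 0.0 × 24000 = 0 cm⁻¹.
High-spin has no excess pairs, so no pairing correction applies.

0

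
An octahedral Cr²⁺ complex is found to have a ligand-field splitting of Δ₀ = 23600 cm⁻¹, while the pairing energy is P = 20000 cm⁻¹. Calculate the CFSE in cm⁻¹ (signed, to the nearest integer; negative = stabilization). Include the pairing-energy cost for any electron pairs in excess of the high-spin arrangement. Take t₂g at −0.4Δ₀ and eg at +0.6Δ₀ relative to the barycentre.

-17760

Cr is in group 6, so Cr²⁺ is d⁴ (6 − 2 = 4).
Here Δ₀ > P (23600 > 20000), so the low-spin state is favoured.
Filling d⁴ accordingly: t₂g⁴ eg⁰.
Orbital CFSE = -1.6Δ₀ = -1.6 × 23600 = -37760 cm⁻¹.
Excess pairs vs high-spin: 1 − 0 = 1; pairing cost = +20000 cm⁻¹.
Net CFSE = -37760 + 20000 = -17760 cm⁻¹.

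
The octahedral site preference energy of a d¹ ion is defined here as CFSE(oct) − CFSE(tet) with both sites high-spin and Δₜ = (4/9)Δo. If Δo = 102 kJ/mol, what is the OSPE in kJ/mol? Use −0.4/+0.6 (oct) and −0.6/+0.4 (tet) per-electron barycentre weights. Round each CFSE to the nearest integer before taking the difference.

-14

In an octahedral site d¹ (HS) is t₂g¹ eg⁰, giving CFSE(oct) = -0.4Δo = -41 kJ/mol.
In a tetrahedral site the filling is e¹ t₂⁰: CFSE(tet) = -0.6Δₜ = -0.6 × (4/9)(102) = -27 kJ/mol.
OSPE = CFSE(oct) − CFSE(tet) = -41 − (-27) = -14 kJ/mol.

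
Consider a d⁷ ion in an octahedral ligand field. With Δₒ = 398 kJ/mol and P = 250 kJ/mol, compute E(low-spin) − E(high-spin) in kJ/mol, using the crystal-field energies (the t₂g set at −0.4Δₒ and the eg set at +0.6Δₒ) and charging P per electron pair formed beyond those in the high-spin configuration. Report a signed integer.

-148

High-spin d⁷ fills as t₂g⁵ eg² with CFSE 5(−0.4) + 2(+0.6) = -0.8Δₒ = -318 kJ/mol.
Low-spin t₂g⁶ eg¹ gives -1.8Δₒ = -716 kJ/mol, but forming 1 extra pair costs 1P = 250 kJ/mol, so E(LS) = -716 + 250 = -466 kJ/mol.
Thus E(LS) − E(HS) = -148 kJ/mol.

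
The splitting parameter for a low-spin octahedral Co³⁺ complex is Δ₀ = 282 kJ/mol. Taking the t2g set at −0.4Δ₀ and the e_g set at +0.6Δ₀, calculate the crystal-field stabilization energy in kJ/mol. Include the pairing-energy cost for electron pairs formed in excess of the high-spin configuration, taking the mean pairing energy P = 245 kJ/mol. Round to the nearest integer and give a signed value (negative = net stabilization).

Co sits in group 9; removing 3 electrons leaves Co³⁺ with 9 − 3 = 6 d electrons.
Configuration: t2g^6 e_g^0.
Orbital CFSE = 6(-0.4) + 0(0.6) = -2.4Δ₀ = -2.4 × 282 = -677 kJ/mol.
High-spin d⁶ would be t2g^4 e_g^2 with 1 pair; low-spin has 3, so 2 excess pairs cost +2P = +490 kJ/mol.
Net CFSE = -677 + 490 = -187 kJ/mol.

-187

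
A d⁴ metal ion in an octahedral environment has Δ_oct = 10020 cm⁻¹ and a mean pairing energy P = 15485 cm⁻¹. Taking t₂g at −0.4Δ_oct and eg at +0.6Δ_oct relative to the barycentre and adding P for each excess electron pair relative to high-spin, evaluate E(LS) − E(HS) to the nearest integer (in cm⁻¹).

High-spin d⁴ fills as t₂g³ eg¹ with CFSE 3(−0.4) + 1(+0.6) = -0.6Δ_oct = -6012 cm⁻¹.
For low-spin the configuration is t₂g⁴ eg⁰: orbital energy -1.6 × 10020 = -16032 cm⁻¹, and 1 additional pair relative to high-spin adds 15485 cm⁻¹, giving -547 cm⁻¹.
Thus E(LS) − E(HS) = 5465 cm⁻¹.

5465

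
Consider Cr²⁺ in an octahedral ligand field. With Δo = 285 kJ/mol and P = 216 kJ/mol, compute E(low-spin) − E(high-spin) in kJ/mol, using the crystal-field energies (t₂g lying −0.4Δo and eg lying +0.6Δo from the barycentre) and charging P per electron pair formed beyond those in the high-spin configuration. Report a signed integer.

-69

Cr sits in group 6; removing 2 electrons leaves Cr²⁺ with 6 − 2 = 4 d electrons.
High-spin: t₂g³ eg¹, CFSE = -0.6Δo = -171 kJ/mol.
Low-spin: t₂g⁴ eg⁰, orbital CFSE = -1.6Δo = -456 kJ/mol; plus 1 excess pair × P = +216 kJ/mol; total -240 kJ/mol.
The difference is -240 − (-171) = -69 kJ/mol, so low-spin lies lower.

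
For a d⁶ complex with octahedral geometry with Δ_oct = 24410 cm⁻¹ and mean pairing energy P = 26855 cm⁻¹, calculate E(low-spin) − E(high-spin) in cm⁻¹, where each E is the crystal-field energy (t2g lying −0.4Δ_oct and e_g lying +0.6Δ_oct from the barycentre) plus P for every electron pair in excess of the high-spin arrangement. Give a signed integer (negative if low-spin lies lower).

In the high-spin limit (t2g^4 e_g^2) the orbital term is -0.4Δ_oct = -9764 cm⁻¹, with no excess pairing.
Low-spin t2g^6 e_g^0 gives -2.4Δ_oct = -58584 cm⁻¹, but forming 2 extra pairs costs 2P = 53710 cm⁻¹, so E(LS) = -58584 + 53710 = -4874 cm⁻¹.
Thus E(LS) − E(HS) = 4890 cm⁻¹.

4890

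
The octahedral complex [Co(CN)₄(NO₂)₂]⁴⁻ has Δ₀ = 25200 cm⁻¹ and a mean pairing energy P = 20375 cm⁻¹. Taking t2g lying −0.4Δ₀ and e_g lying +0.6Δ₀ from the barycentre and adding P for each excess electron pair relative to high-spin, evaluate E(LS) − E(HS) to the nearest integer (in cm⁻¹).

-4825

Ligand charges: 4×(-1) from CN⁻ and 2×(-1) from NO₂⁻ sum to -6; with overall charge -4, Co is +2.
Group 9 minus oxidation state +2 gives a d⁷ configuration for Co²⁺.
High-spin d⁷ fills as t2g^5 e_g^2 with CFSE 5(−0.4) + 2(+0.6) = -0.8Δ₀ = -20160 cm⁻¹.
For low-spin the configuration is t2g^6 e_g^1: orbital energy -1.8 × 25200 = -45360 cm⁻¹, and 1 additional pair relative to high-spin adds 20375 cm⁻¹, giving -24985 cm⁻¹.
E(LS) − E(HS) = -24985 − (-20160) = -4825 cm⁻¹.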